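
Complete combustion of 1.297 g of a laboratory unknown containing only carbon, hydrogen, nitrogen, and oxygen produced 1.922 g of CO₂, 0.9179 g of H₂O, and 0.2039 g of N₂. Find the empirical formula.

C3H7NO2

mol C = 1.922 g CO₂ ÷ 44.009 g/mol = 0.043673 mol
mol H = 2 × 0.9179 g H₂O ÷ 18.015 g/mol = 0.10190 mol
mol N = 2 × 0.2039 g N₂ ÷ 28.014 g/mol = 0.014557 mol
mass O = 1.297 − (0.52456 + 0.10272 + 0.20390) = 0.46583 g → mol O = 0.46583 ÷ 15.999 = 0.029116 mol
Divide by the smallest (0.014557 mol): C 3.000, H 7.000, N 1.000, O 2.000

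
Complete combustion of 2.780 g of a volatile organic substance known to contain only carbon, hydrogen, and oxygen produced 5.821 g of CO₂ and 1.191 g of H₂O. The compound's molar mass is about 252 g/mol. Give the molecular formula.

mol C = 5.821 g CO₂ ÷ 44.009 g/mol = 0.13227 mol
mol H = 2 × 1.191 g H₂O ÷ 18.015 g/mol = 0.13222 mol
mass O = 2.780 − (1.5887 + 0.13328) = 1.0580 g → mol O = 1.0580 ÷ 15.999 = 0.066132 mol
Divide by the smallest (0.066132 mol): C 2.000, H 1.999, O 1.000
Empirical formula: C2H2O
Empirical-formula mass = 42.04 g/mol; 252 ÷ 42.04 ≈ 6, so the molecular formula is C12H12O6.

C12H12O6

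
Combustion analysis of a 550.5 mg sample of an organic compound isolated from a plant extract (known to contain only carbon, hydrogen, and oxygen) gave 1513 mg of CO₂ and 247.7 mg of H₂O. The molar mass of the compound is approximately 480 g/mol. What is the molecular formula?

C30H24O6

mol C = 1.513 g CO₂ ÷ 44.009 g/mol = 0.034379 mol
mol H = 2 × 0.2477 g H₂O ÷ 18.015 g/mol = 0.027499 mol
mass O = 0.5505 − (0.41293 + 0.027719) = 0.10985 g → mol O = 0.10985 ÷ 15.999 = 0.0068661 mol
Divide by the smallest (0.0068661 mol): C 5.007, H 4.005, O 1.000
Empirical formula: C5H4O
Empirical-formula mass = 80.09 g/mol; 480 ÷ 80.09 ≈ 6, so the molecular formula is C30H24O6.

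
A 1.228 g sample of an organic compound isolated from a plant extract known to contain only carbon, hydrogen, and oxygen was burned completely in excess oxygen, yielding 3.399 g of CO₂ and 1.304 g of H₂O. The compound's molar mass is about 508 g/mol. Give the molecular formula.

C32H60O4

mol C = 3.399 g CO₂ ÷ 44.009 g/mol = 0.077234 mol
mol H = 2 × 1.304 g H₂O ÷ 18.015 g/mol = 0.14477 mol
mass O = 1.228 − (0.92766 + 0.14593) = 0.15441 g → mol O = 0.15441 ÷ 15.999 = 0.0096515 mol
Divide by the smallest (0.0096515 mol): C 8.002, H 15.000, O 1.000
Empirical formula: C8H15O
Empirical-formula mass = 127.21 g/mol; 508 ÷ 127.21 ≈ 4, so the molecular formula is C32H60O4.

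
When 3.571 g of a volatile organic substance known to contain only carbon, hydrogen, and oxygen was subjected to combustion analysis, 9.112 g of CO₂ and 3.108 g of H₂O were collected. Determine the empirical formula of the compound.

mol C = 9.112 g CO₂ ÷ 44.009 g/mol = 0.20705 mol
mol H = 2 × 3.108 g H₂O ÷ 18.015 g/mol = 0.34505 mol
mass O = 3.571 − (2.4869 + 0.34781) = 0.73633 g → mol O = 0.73633 ÷ 15.999 = 0.046024 mol
Divide by the smallest (0.046024 mol): C 4.499, H 7.497, O 1.000
Multiplying each by 2 gives whole numbers: C 9.00, H 14.99, O 2.00

C9H15O2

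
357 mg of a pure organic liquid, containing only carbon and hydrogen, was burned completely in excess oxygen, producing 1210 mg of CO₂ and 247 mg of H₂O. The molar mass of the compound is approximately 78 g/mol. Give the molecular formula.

C6H6

mol C = 1.21 g CO₂ ÷ 44.009 g/mol = 0.02749 mol
mol H = 2 × 0.247 g H₂O ÷ 18.015 g/mol = 0.02742 mol
Divide by the smallest (0.02742 mol): C 1.003, H 1.000
Empirical formula: CH
Empirical-formula mass = 13.02 g/mol; 78 ÷ 13.02 ≈ 6, so the molecular formula is C6H6.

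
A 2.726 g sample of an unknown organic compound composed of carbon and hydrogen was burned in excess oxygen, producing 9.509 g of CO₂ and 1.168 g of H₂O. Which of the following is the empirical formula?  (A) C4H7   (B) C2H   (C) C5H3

mol C = 9.509 g CO₂ ÷ 44.009 g/mol = 0.21607 mol
mol H = 2 × 1.168 g H₂O ÷ 18.015 g/mol = 0.12967 mol
Divide by the smallest (0.12967 mol): C 1.666, H 1.000
Multiplying each by 3 gives whole numbers: C 5.00, H 3.00

(C) C5H3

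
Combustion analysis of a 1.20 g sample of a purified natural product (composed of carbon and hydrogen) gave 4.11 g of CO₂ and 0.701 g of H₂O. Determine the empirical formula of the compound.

mol C = 4.11 g CO₂ ÷ 44.009 g/mol = 0.09339 mol
mol H = 2 × 0.701 g H₂O ÷ 18.015 g/mol = 0.07782 mol
Divide by the smallest (0.07782 mol): C 1.200, H 1.000
Multiplying each by 5 gives whole numbers: C 6.00, H 5.00

C6H5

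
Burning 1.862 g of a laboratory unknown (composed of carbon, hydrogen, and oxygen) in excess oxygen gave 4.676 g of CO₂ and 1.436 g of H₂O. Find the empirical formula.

C4H6O

mol C = 4.676 g CO₂ ÷ 44.009 g/mol = 0.10625 mol
mol H = 2 × 1.436 g H₂O ÷ 18.015 g/mol = 0.15942 mol
mass O = 1.862 − (1.2762 + 0.16070) = 0.42512 g → mol O = 0.42512 ÷ 15.999 = 0.026572 mol
Divide by the smallest (0.026572 mol): C 3.999, H 6.000, O 1.000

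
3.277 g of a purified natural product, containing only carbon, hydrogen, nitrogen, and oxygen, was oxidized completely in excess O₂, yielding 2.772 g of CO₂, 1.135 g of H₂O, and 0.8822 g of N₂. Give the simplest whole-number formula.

mol C = 2.772 g CO₂ ÷ 44.009 g/mol = 0.062987 mol
mol H = 2 × 1.135 g H₂O ÷ 18.015 g/mol = 0.12601 mol
mol N = 2 × 0.8822 g N₂ ÷ 28.014 g/mol = 0.062983 mol
mass O = 3.277 − (0.75654 + 0.12701 + 0.88220) = 1.5112 g → mol O = 1.5112 ÷ 15.999 = 0.094459 mol
Divide by the smallest (0.062983 mol): C 1.000, H 2.001, N 1.000, O 1.500
Multiplying each by 2 gives whole numbers: C 2.00, H 4.00, N 2.00, O 3.00

C2H4N2O3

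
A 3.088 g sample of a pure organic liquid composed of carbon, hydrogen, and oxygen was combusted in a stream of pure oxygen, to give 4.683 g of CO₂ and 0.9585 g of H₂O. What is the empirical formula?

CHO

mol C = 4.683 g CO₂ ÷ 44.009 g/mol = 0.10641 mol
mol H = 2 × 0.9585 g H₂O ÷ 18.015 g/mol = 0.10641 mol
mass O = 3.088 − (1.2781 + 0.10726) = 1.7026 g → mol O = 1.7026 ÷ 15.999 = 0.10642 mol
Divide by the smallest (0.10641 mol): C 1.000, H 1.000, O 1.000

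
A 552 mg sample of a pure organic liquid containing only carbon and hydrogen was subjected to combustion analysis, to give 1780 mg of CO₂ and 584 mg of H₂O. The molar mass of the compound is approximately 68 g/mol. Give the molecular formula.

C5H8

mol C = 1.78 g CO₂ ÷ 44.009 g/mol = 0.04045 mol
mol H = 2 × 0.584 g H₂O ÷ 18.015 g/mol = 0.06483 mol
Divide by the smallest (0.04045 mol): C 1.000, H 1.603
Multiplying each by 5 gives whole numbers: C 5.00, H 8.01
Empirical formula: C5H8
Empirical-formula mass = 68.12 g/mol; 68 ÷ 68.12 ≈ 1, so the molecular formula is C5H8.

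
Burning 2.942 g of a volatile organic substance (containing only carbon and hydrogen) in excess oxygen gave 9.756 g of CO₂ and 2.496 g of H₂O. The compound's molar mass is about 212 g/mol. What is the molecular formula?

C16H20

mol C = 9.756 g CO₂ ÷ 44.009 g/mol = 0.22168 mol
mol H = 2 × 2.496 g H₂O ÷ 18.015 g/mol = 0.27710 mol
Divide by the smallest (0.22168 mol): C 1.000, H 1.250
Multiplying each by 4 gives whole numbers: C 4.00, H 5.00
Empirical formula: C4H5
Empirical-formula mass = 53.08 g/mol; 212 ÷ 53.08 ≈ 4, so the molecular formula is C16H20.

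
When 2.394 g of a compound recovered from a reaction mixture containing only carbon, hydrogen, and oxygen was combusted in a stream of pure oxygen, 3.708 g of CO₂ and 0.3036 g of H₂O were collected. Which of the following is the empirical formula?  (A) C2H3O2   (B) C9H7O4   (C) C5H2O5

(C) C5H2O5

mol C = 3.708 g CO₂ ÷ 44.009 g/mol = 0.084255 mol
mol H = 2 × 0.3036 g H₂O ÷ 18.015 g/mol = 0.033705 mol
mass O = 2.394 − (1.0120 + 0.033975) = 1.3480 g → mol O = 1.3480 ÷ 15.999 = 0.084257 mol
Divide by the smallest (0.033705 mol): C 2.500, H 1.000, O 2.500
Multiplying each by 2 gives whole numbers: C 5.00, H 2.00, O 5.00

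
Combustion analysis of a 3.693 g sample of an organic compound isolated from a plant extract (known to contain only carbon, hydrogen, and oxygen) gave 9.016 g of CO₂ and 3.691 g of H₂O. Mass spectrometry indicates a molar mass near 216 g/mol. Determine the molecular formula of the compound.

C12H24O3

mol C = 9.016 g CO₂ ÷ 44.009 g/mol = 0.20487 mol
mol H = 2 × 3.691 g H₂O ÷ 18.015 g/mol = 0.40977 mol
mass O = 3.693 − (2.4607 + 0.41305) = 0.81929 g → mol O = 0.81929 ÷ 15.999 = 0.051209 mol
Divide by the smallest (0.051209 mol): C 4.001, H 8.002, O 1.000
Empirical formula: C4H8O
Empirical-formula mass = 72.11 g/mol; 216 ÷ 72.11 ≈ 3, so the molecular formula is C12H24O3.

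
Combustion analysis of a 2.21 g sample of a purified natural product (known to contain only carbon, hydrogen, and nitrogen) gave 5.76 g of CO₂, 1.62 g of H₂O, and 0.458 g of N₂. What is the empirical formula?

mol C = 5.76 g CO₂ ÷ 44.009 g/mol = 0.1309 mol
mol H = 2 × 1.62 g H₂O ÷ 18.015 g/mol = 0.1799 mol
mol N = 2 × 0.458 g N₂ ÷ 28.014 g/mol = 0.03270 mol
Divide by the smallest (0.03270 mol): C 4.003, H 5.500, N 1.000
Multiplying each by 2 gives whole numbers: C 8.01, H 11.00, N 2.00

C8H11N2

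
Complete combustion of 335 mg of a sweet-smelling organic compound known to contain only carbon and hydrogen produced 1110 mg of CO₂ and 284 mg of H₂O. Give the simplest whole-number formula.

mol C = 1.11 g CO₂ ÷ 44.009 g/mol = 0.02522 mol
mol H = 2 × 0.284 g H₂O ÷ 18.015 g/mol = 0.03153 mol
Divide by the smallest (0.02522 mol): C 1.000, H 1.250
Multiplying each by 4 gives whole numbers: C 4.00, H 5.00

C4H5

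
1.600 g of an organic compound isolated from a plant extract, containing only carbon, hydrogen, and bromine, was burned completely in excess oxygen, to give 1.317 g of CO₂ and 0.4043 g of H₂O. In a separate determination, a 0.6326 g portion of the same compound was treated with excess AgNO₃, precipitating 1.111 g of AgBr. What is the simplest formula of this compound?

mol C = 1.317 g CO₂ ÷ 44.009 g/mol = 0.029926 mol
mol H = 2 × 0.4043 g H₂O ÷ 18.015 g/mol = 0.044885 mol
From the AgBr data: mol Br per gram of compound = (1.111 ÷ 187.772) ÷ 0.6326 = 0.0093531 mol/g, so in the 1.600 g combustion sample mol Br = 0.014965 mol
Divide by the smallest (0.014965 mol): C 2.000, H 2.999, Br 1.000

C2H3Br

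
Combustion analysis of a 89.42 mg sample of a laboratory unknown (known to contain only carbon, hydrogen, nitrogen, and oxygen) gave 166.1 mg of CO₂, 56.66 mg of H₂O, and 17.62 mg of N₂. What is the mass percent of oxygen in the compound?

22.51%

mol C = 0.1661 g CO₂ ÷ 44.009 g/mol = 0.0037742 mol
mol H = 2 × 0.05666 g H₂O ÷ 18.015 g/mol = 0.0062903 mol
mol N = 2 × 0.01762 g N₂ ÷ 28.014 g/mol = 0.0012579 mol
mass O = 0.08942 − (0.045332 + 0.0063406 + 0.017620) = 0.020127 g → mol O = 0.020127 ÷ 15.999 = 0.0012580 mol
mass % O = 0.020127 g ÷ 0.08942 g × 100%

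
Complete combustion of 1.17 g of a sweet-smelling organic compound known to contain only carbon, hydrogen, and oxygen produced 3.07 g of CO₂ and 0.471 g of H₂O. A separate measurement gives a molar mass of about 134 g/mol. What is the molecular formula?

C8H6O2

mol C = 3.07 g CO₂ ÷ 44.009 g/mol = 0.06976 mol
mol H = 2 × 0.471 g H₂O ÷ 18.015 g/mol = 0.05229 mol
mass O = 1.17 − (0.8379 + 0.05271) = 0.2794 g → mol O = 0.2794 ÷ 15.999 = 0.01747 mol
Divide by the smallest (0.01747 mol): C 3.994, H 2.994, O 1.000
Empirical formula: C4H3O
Empirical-formula mass = 67.07 g/mol; 134 ÷ 67.07 ≈ 2, so the molecular formula is C8H6O2.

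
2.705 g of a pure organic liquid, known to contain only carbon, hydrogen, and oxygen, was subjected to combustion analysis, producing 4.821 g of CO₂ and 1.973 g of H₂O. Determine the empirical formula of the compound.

C3H6O2

mol C = 4.821 g CO₂ ÷ 44.009 g/mol = 0.10955 mol
mol H = 2 × 1.973 g H₂O ÷ 18.015 g/mol = 0.21904 mol
mass O = 2.705 − (1.3158 + 0.22079) = 1.1685 g → mol O = 1.1685 ÷ 15.999 = 0.073033 mol
Divide by the smallest (0.073033 mol): C 1.500, H 2.999, O 1.000
Multiplying each by 2 gives whole numbers: C 3.00, H 6.00, O 2.00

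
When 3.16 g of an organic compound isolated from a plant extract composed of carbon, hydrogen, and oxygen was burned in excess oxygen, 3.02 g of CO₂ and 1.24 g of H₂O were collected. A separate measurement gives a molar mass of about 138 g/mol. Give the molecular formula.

mol C = 3.02 g CO₂ ÷ 44.009 g/mol = 0.06862 mol
mol H = 2 × 1.24 g H₂O ÷ 18.015 g/mol = 0.1377 mol
mass O = 3.16 − (0.8242 + 0.1388) = 2.197 g → mol O = 2.197 ÷ 15.999 = 0.1373 mol
Divide by the smallest (0.06862 mol): C 1.000, H 2.006, O 2.001
Empirical formula: CH2O2
Empirical-formula mass = 46.02 g/mol; 138 ÷ 46.02 ≈ 3, so the molecular formula is C3H6O6.

C3H6O6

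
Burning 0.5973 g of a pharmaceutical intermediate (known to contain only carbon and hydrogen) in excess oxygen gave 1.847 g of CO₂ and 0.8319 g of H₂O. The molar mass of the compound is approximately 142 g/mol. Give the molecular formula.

mol C = 1.847 g CO₂ ÷ 44.009 g/mol = 0.041969 mol
mol H = 2 × 0.8319 g H₂O ÷ 18.015 g/mol = 0.092356 mol
Divide by the smallest (0.041969 mol): C 1.000, H 2.201
Multiplying each by 5 gives whole numbers: C 5.00, H 11.00
Empirical formula: C5H11
Empirical-formula mass = 71.14 g/mol; 142 ÷ 71.14 ≈ 2, so the molecular formula is C10H22.

C10H22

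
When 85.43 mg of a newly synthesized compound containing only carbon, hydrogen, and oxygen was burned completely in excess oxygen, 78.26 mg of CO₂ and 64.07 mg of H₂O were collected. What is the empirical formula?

CH4O2

mol C = 0.07826 g CO₂ ÷ 44.009 g/mol = 0.0017783 mol
mol H = 2 × 0.06407 g H₂O ÷ 18.015 g/mol = 0.0071130 mol
mass O = 0.08543 − (0.021359 + 0.0071699) = 0.056901 g → mol O = 0.056901 ÷ 15.999 = 0.0035566 mol
Divide by the smallest (0.0017783 mol): C 1.000, H 4.000, O 2.000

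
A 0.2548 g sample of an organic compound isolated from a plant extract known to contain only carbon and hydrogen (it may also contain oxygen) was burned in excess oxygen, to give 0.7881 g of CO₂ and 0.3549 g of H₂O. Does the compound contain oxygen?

mol C = 0.7881 g CO₂ ÷ 44.009 g/mol = 0.017908 mol
mol H = 2 × 0.3549 g H₂O ÷ 18.015 g/mol = 0.039400 mol
C and H together account for 0.25481 g — essentially the entire 0.2548 g sample — so the compound contains no oxygen.

no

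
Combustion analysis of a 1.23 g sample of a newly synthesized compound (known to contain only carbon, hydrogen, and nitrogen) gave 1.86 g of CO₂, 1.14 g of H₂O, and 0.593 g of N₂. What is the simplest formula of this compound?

mol C = 1.86 g CO₂ ÷ 44.009 g/mol = 0.04226 mol
mol H = 2 × 1.14 g H₂O ÷ 18.015 g/mol = 0.1266 mol
mol N = 2 × 0.593 g N₂ ÷ 28.014 g/mol = 0.04234 mol
Divide by the smallest (0.04226 mol): C 1.000, H 2.995, N 1.002

CH3N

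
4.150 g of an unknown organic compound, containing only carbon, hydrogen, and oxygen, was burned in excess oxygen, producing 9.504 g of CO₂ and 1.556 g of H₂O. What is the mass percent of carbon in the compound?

mol C = 9.504 g CO₂ ÷ 44.009 g/mol = 0.21596 mol
mol H = 2 × 1.556 g H₂O ÷ 18.015 g/mol = 0.17274 mol
mass O = 4.150 − (2.5938 + 0.17413) = 1.3820 g → mol O = 1.3820 ÷ 15.999 = 0.086382 mol
mass % C = 2.5938 g ÷ 4.150 g × 100%

62.50%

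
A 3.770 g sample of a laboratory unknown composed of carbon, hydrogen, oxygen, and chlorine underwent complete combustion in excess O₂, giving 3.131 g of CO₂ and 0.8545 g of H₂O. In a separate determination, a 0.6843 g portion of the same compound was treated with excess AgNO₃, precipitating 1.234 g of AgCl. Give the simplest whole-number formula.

mol C = 3.131 g CO₂ ÷ 44.009 g/mol = 0.071145 mol
mol H = 2 × 0.8545 g H₂O ÷ 18.015 g/mol = 0.094865 mol
From the AgCl data: mol Cl per gram of compound = (1.234 ÷ 143.318) ÷ 0.6843 = 0.012583 mol/g, so in the 3.770 g combustion sample mol Cl = 0.047436 mol
mass O = 3.770 − (0.85452 + 0.095624 + 1.6816) = 1.1382 g → mol O = 1.1382 ÷ 15.999 = 0.071145 mol
Divide by the smallest (0.047436 mol): C 1.500, H 2.000, Cl 1.000, O 1.500
Multiplying each by 2 gives whole numbers: C 3.00, H 4.00, Cl 2.00, O 3.00

C3H4Cl2O3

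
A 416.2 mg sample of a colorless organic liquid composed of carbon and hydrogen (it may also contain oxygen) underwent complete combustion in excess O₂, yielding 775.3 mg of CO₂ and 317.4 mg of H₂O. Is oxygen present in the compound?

yes

mol C = 0.7753 g CO₂ ÷ 44.009 g/mol = 0.017617 mol
mol H = 2 × 0.3174 g H₂O ÷ 18.015 g/mol = 0.035237 mol
C and H account for only 0.24712 g of the 0.4162 g sample; the remaining 0.16908 g must be oxygen.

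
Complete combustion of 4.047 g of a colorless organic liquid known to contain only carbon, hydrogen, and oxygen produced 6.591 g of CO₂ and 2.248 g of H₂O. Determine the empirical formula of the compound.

C6H10O5

mol C = 6.591 g CO₂ ÷ 44.009 g/mol = 0.14976 mol
mol H = 2 × 2.248 g H₂O ÷ 18.015 g/mol = 0.24957 mol
mass O = 4.047 − (1.7988 + 0.25157) = 1.9966 g → mol O = 1.9966 ÷ 15.999 = 0.12480 mol
Divide by the smallest (0.12480 mol): C 1.200, H 2.000, O 1.000
Multiplying each by 5 gives whole numbers: C 6.00, H 10.00, O 5.00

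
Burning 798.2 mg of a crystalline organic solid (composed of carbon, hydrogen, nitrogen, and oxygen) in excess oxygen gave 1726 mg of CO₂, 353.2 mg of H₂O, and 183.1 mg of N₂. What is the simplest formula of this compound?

mol C = 1.726 g CO₂ ÷ 44.009 g/mol = 0.039219 mol
mol H = 2 × 0.3532 g H₂O ÷ 18.015 g/mol = 0.039212 mol
mol N = 2 × 0.1831 g N₂ ÷ 28.014 g/mol = 0.013072 mol
mass O = 0.7982 − (0.47106 + 0.039525 + 0.18310) = 0.10451 g → mol O = 0.10451 ÷ 15.999 = 0.0065324 mol
Divide by the smallest (0.0065324 mol): C 6.004, H 6.003, N 2.001, O 1.000

C6H6N2O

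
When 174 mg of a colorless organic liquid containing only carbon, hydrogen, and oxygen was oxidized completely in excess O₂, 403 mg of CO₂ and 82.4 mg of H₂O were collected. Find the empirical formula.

C8H8O3

mol C = 0.403 g CO₂ ÷ 44.009 g/mol = 0.009157 mol
mol H = 2 × 0.0824 g H₂O ÷ 18.015 g/mol = 0.009148 mol
mass O = 0.174 − (0.1100 + 0.009221) = 0.05479 g → mol O = 0.05479 ÷ 15.999 = 0.003425 mol
Divide by the smallest (0.003425 mol): C 2.674, H 2.671, O 1.000
Multiplying each by 3 gives whole numbers: C 8.02, H 8.01, O 3.00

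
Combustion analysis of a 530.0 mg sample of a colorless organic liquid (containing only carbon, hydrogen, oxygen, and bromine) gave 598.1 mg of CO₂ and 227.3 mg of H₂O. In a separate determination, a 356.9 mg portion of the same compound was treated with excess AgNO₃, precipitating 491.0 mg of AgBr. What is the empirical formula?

mol C = 0.5981 g CO₂ ÷ 44.009 g/mol = 0.013590 mol
mol H = 2 × 0.2273 g H₂O ÷ 18.015 g/mol = 0.025235 mol
From the AgBr data: mol Br per gram of compound = (0.4910 ÷ 187.772) ÷ 0.3569 = 0.0073266 mol/g, so in the 0.5300 g combustion sample mol Br = 0.0038831 mol
mass O = 0.5300 − (0.16323 + 0.025436 + 0.31028) = 0.031053 g → mol O = 0.031053 ÷ 15.999 = 0.0019409 mol
Divide by the smallest (0.0019409 mol): C 7.002, H 13.001, Br 2.001, O 1.000

C7H13Br2O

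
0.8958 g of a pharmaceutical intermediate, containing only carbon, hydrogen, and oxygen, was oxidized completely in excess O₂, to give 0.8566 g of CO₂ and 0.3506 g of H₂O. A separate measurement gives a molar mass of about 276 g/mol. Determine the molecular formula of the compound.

mol C = 0.8566 g CO₂ ÷ 44.009 g/mol = 0.019464 mol
mol H = 2 × 0.3506 g H₂O ÷ 18.015 g/mol = 0.038923 mol
mass O = 0.8958 − (0.23378 + 0.039235) = 0.62278 g → mol O = 0.62278 ÷ 15.999 = 0.038926 mol
Divide by the smallest (0.019464 mol): C 1.000, H 2.000, O 2.000
Empirical formula: CH2O2
Empirical-formula mass = 46.02 g/mol; 276 ÷ 46.02 ≈ 6, so the molecular formula is C6H12O12.

C6H12O12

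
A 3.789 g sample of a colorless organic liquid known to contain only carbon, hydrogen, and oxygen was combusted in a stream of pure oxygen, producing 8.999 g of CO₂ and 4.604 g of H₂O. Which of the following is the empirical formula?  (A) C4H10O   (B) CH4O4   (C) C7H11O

(A) C4H10O

mol C = 8.999 g CO₂ ÷ 44.009 g/mol = 0.20448 mol
mol H = 2 × 4.604 g H₂O ÷ 18.015 g/mol = 0.51113 mol
mass O = 3.789 − (2.4560 + 0.51522) = 0.81776 g → mol O = 0.81776 ÷ 15.999 = 0.051113 mol
Divide by the smallest (0.051113 mol): C 4.001, H 10.000, O 1.000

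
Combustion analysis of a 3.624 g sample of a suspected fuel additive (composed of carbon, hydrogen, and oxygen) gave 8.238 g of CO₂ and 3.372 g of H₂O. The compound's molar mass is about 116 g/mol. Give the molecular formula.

C6H12O2

mol C = 8.238 g CO₂ ÷ 44.009 g/mol = 0.18719 mol
mol H = 2 × 3.372 g H₂O ÷ 18.015 g/mol = 0.37435 mol
mass O = 3.624 − (2.2483 + 0.37735) = 0.99832 g → mol O = 0.99832 ÷ 15.999 = 0.062399 mol
Divide by the smallest (0.062399 mol): C 3.000, H 5.999, O 1.000
Empirical formula: C3H6O
Empirical-formula mass = 58.08 g/mol; 116 ÷ 58.08 ≈ 2, so the molecular formula is C6H12O2.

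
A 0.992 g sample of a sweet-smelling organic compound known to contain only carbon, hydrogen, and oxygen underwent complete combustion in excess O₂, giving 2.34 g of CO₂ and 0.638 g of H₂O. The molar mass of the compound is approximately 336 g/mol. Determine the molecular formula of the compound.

C18H24O6

mol C = 2.34 g CO₂ ÷ 44.009 g/mol = 0.05317 mol
mol H = 2 × 0.638 g H₂O ÷ 18.015 g/mol = 0.07083 mol
mass O = 0.992 − (0.6386 + 0.07140) = 0.2820 g → mol O = 0.2820 ÷ 15.999 = 0.01762 mol
Divide by the smallest (0.01762 mol): C 3.017, H 4.019, O 1.000
Empirical formula: C3H4O
Empirical-formula mass = 56.06 g/mol; 336 ÷ 56.06 ≈ 6, so the molecular formula is C18H24O6.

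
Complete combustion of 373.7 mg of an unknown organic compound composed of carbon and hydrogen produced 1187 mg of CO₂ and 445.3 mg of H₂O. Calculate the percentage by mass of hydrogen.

13.33%

mol C = 1.187 g CO₂ ÷ 44.009 g/mol = 0.026972 mol
mol H = 2 × 0.4453 g H₂O ÷ 18.015 g/mol = 0.049437 mol
mass % H = 0.049832 g ÷ 0.3737 g × 100%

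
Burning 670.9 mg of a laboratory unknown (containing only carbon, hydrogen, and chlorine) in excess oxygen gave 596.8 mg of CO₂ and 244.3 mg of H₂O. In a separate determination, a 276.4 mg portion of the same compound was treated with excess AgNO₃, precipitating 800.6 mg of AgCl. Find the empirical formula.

mol C = 0.5968 g CO₂ ÷ 44.009 g/mol = 0.013561 mol
mol H = 2 × 0.2443 g H₂O ÷ 18.015 g/mol = 0.027122 mol
From the AgCl data: mol Cl per gram of compound = (0.8006 ÷ 143.318) ÷ 0.2764 = 0.020210 mol/g, so in the 0.6709 g combustion sample mol Cl = 0.013559 mol
Divide by the smallest (0.013559 mol): C 1.000, H 2.000, Cl 1.000

CH2Cl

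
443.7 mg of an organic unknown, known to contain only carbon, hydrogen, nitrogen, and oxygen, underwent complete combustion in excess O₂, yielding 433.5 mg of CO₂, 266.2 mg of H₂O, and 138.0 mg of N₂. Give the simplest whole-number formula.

CH3NO

mol C = 0.4335 g CO₂ ÷ 44.009 g/mol = 0.0098503 mol
mol H = 2 × 0.2662 g H₂O ÷ 18.015 g/mol = 0.029553 mol
mol N = 2 × 0.1380 g N₂ ÷ 28.014 g/mol = 0.0098522 mol
mass O = 0.4437 − (0.11831 + 0.029790 + 0.13800) = 0.15760 g → mol O = 0.15760 ÷ 15.999 = 0.0098506 mol
Divide by the smallest (0.0098503 mol): C 1.000, H 3.000, N 1.000, O 1.000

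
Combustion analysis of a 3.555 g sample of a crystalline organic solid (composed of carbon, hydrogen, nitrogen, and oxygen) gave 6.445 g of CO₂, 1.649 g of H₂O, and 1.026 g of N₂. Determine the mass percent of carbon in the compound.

mol C = 6.445 g CO₂ ÷ 44.009 g/mol = 0.14645 mol
mol H = 2 × 1.649 g H₂O ÷ 18.015 g/mol = 0.18307 mol
mol N = 2 × 1.026 g N₂ ÷ 28.014 g/mol = 0.073249 mol
mass O = 3.555 − (1.7590 + 0.18453 + 1.0260) = 0.58549 g → mol O = 0.58549 ÷ 15.999 = 0.036595 mol
mass % C = 1.7590 g ÷ 3.555 g × 100%

49.48%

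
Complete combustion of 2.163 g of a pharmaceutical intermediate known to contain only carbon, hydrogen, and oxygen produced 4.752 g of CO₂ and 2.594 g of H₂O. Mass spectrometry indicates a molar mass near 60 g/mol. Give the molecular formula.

mol C = 4.752 g CO₂ ÷ 44.009 g/mol = 0.10798 mol
mol H = 2 × 2.594 g H₂O ÷ 18.015 g/mol = 0.28798 mol
mass O = 2.163 − (1.2969 + 0.29029) = 0.57579 g → mol O = 0.57579 ÷ 15.999 = 0.035989 mol
Divide by the smallest (0.035989 mol): C 3.000, H 8.002, O 1.000
Empirical formula: C3H8O
Empirical-formula mass = 60.10 g/mol; 60 ÷ 60.10 ≈ 1, so the molecular formula is C3H8O.

C3H8O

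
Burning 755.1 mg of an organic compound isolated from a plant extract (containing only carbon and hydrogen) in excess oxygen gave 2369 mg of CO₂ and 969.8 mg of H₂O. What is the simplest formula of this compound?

mol C = 2.369 g CO₂ ÷ 44.009 g/mol = 0.053830 mol
mol H = 2 × 0.9698 g H₂O ÷ 18.015 g/mol = 0.10767 mol
Divide by the smallest (0.053830 mol): C 1.000, H 2.000

CH2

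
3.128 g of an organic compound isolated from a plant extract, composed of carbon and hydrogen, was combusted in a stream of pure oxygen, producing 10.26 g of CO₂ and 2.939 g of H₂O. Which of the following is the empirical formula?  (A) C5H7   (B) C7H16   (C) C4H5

(A) C5H7

mol C = 10.26 g CO₂ ÷ 44.009 g/mol = 0.23313 mol
mol H = 2 × 2.939 g H₂O ÷ 18.015 g/mol = 0.32628 mol
Divide by the smallest (0.23313 mol): C 1.000, H 1.400
Multiplying each by 5 gives whole numbers: C 5.00, H 7.00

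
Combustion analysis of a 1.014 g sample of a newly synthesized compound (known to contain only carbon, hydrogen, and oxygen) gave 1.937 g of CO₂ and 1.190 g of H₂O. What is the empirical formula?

mol C = 1.937 g CO₂ ÷ 44.009 g/mol = 0.044014 mol
mol H = 2 × 1.190 g H₂O ÷ 18.015 g/mol = 0.13211 mol
mass O = 1.014 − (0.52865 + 0.13317) = 0.35218 g → mol O = 0.35218 ÷ 15.999 = 0.022013 mol
Divide by the smallest (0.022013 mol): C 1.999, H 6.002, O 1.000

C2H6O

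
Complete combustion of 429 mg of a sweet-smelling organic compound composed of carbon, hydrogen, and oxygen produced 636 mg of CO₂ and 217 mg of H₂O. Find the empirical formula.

C3H5O3

mol C = 0.636 g CO₂ ÷ 44.009 g/mol = 0.01445 mol
mol H = 2 × 0.217 g H₂O ÷ 18.015 g/mol = 0.02409 mol
mass O = 0.429 − (0.1736 + 0.02428) = 0.2311 g → mol O = 0.2311 ÷ 15.999 = 0.01445 mol
Divide by the smallest (0.01445 mol): C 1.000, H 1.668, O 1.000
Multiplying each by 3 gives whole numbers: C 3.00, H 5.00, O 3.00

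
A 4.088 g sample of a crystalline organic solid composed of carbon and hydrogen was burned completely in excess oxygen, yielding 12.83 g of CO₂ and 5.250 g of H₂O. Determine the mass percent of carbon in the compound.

85.66%

mol C = 12.83 g CO₂ ÷ 44.009 g/mol = 0.29153 mol
mol H = 2 × 5.250 g H₂O ÷ 18.015 g/mol = 0.58285 mol
mass % C = 3.5016 g ÷ 4.088 g × 100%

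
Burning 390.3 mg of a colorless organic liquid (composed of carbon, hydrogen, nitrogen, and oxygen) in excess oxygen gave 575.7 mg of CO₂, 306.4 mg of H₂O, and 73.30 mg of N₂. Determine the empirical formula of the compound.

C5H13N2O3

mol C = 0.5757 g CO₂ ÷ 44.009 g/mol = 0.013081 mol
mol H = 2 × 0.3064 g H₂O ÷ 18.015 g/mol = 0.034016 mol
mol N = 2 × 0.07330 g N₂ ÷ 28.014 g/mol = 0.0052331 mol
mass O = 0.3903 − (0.15712 + 0.034288 + 0.073300) = 0.12559 g → mol O = 0.12559 ÷ 15.999 = 0.0078499 mol
Divide by the smallest (0.0052331 mol): C 2.500, H 6.500, N 1.000, O 1.500
Multiplying each by 2 gives whole numbers: C 5.00, H 13.00, N 2.00, O 3.00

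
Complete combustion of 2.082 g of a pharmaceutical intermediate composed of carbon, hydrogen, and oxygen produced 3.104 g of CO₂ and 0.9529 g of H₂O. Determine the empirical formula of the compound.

mol C = 3.104 g CO₂ ÷ 44.009 g/mol = 0.070531 mol
mol H = 2 × 0.9529 g H₂O ÷ 18.015 g/mol = 0.10579 mol
mass O = 2.082 − (0.84715 + 0.10664) = 1.1282 g → mol O = 1.1282 ÷ 15.999 = 0.070518 mol
Divide by the smallest (0.070518 mol): C 1.000, H 1.500, O 1.000
Multiplying each by 2 gives whole numbers: C 2.00, H 3.00, O 2.00

C2H3O2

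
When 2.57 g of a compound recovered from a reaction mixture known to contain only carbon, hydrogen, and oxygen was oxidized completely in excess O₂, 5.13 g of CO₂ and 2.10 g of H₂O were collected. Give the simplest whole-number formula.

C2H4O

mol C = 5.13 g CO₂ ÷ 44.009 g/mol = 0.1166 mol
mol H = 2 × 2.10 g H₂O ÷ 18.015 g/mol = 0.2331 mol
mass O = 2.57 − (1.400 + 0.2350) = 0.9349 g → mol O = 0.9349 ÷ 15.999 = 0.05844 mol
Divide by the smallest (0.05844 mol): C 1.995, H 3.990, O 1.000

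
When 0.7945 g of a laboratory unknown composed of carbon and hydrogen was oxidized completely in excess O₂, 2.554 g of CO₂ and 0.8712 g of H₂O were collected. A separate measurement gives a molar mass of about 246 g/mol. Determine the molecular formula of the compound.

C18H30

mol C = 2.554 g CO₂ ÷ 44.009 g/mol = 0.058034 mol
mol H = 2 × 0.8712 g H₂O ÷ 18.015 g/mol = 0.096719 mol
Divide by the smallest (0.058034 mol): C 1.000, H 1.667
Multiplying each by 3 gives whole numbers: C 3.00, H 5.00
Empirical formula: C3H5
Empirical-formula mass = 41.07 g/mol; 246 ÷ 41.07 ≈ 6, so the molecular formula is C18H30.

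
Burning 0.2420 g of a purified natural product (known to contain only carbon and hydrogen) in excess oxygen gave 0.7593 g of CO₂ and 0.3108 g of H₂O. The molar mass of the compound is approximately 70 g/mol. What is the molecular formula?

mol C = 0.7593 g CO₂ ÷ 44.009 g/mol = 0.017253 mol
mol H = 2 × 0.3108 g H₂O ÷ 18.015 g/mol = 0.034505 mol
Divide by the smallest (0.017253 mol): C 1.000, H 2.000
Empirical formula: CH2
Empirical-formula mass = 14.03 g/mol; 70 ÷ 14.03 ≈ 5, so the molecular formula is C5H10.

C5H10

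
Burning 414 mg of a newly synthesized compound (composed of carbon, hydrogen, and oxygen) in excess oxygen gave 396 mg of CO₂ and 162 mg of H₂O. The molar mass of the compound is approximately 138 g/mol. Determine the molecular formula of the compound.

C3H6O6

mol C = 0.396 g CO₂ ÷ 44.009 g/mol = 0.008998 mol
mol H = 2 × 0.162 g H₂O ÷ 18.015 g/mol = 0.01799 mol
mass O = 0.414 − (0.1081 + 0.01813) = 0.2878 g → mol O = 0.2878 ÷ 15.999 = 0.01799 mol
Divide by the smallest (0.008998 mol): C 1.000, H 1.999, O 1.999
Empirical formula: CH2O2
Empirical-formula mass = 46.02 g/mol; 138 ÷ 46.02 ≈ 3, so the molecular formula is C3H6O6.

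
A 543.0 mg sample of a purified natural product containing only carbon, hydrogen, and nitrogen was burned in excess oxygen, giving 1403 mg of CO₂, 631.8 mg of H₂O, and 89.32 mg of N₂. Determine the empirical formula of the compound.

mol C = 1.403 g CO₂ ÷ 44.009 g/mol = 0.031880 mol
mol H = 2 × 0.6318 g H₂O ÷ 18.015 g/mol = 0.070142 mol
mol N = 2 × 0.08932 g N₂ ÷ 28.014 g/mol = 0.0063768 mol
Divide by the smallest (0.0063768 mol): C 4.999, H 10.999, N 1.000

C5H11N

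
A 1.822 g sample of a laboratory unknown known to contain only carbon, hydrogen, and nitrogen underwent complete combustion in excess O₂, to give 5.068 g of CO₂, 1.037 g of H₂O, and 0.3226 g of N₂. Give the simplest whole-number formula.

C5H5N

mol C = 5.068 g CO₂ ÷ 44.009 g/mol = 0.11516 mol
mol H = 2 × 1.037 g H₂O ÷ 18.015 g/mol = 0.11513 mol
mol N = 2 × 0.3226 g N₂ ÷ 28.014 g/mol = 0.023031 mol
Divide by the smallest (0.023031 mol): C 5.000, H 4.999, N 1.000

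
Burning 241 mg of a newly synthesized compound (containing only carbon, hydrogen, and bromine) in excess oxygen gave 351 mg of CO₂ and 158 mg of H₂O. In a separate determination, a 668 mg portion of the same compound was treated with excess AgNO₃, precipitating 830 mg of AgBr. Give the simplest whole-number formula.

C5H11Br

mol C = 0.351 g CO₂ ÷ 44.009 g/mol = 0.007976 mol
mol H = 2 × 0.158 g H₂O ÷ 18.015 g/mol = 0.01754 mol
From the AgBr data: mol Br per gram of compound = (0.830 ÷ 187.772) ÷ 0.668 = 0.006617 mol/g, so in the 0.241 g combustion sample mol Br = 0.001595 mol
Divide by the smallest (0.001595 mol): C 5.001, H 10.999, Br 1.000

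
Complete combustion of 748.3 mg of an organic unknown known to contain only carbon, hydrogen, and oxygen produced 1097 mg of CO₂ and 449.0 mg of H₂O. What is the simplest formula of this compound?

CH2O

mol C = 1.097 g CO₂ ÷ 44.009 g/mol = 0.024927 mol
mol H = 2 × 0.4490 g H₂O ÷ 18.015 g/mol = 0.049847 mol
mass O = 0.7483 − (0.29939 + 0.050246) = 0.39866 g → mol O = 0.39866 ÷ 15.999 = 0.024918 mol
Divide by the smallest (0.024918 mol): C 1.000, H 2.000, O 1.000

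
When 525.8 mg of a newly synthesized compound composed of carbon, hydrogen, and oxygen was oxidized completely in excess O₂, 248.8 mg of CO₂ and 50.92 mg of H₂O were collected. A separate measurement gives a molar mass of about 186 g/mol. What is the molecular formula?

mol C = 0.2488 g CO₂ ÷ 44.009 g/mol = 0.0056534 mol
mol H = 2 × 0.05092 g H₂O ÷ 18.015 g/mol = 0.0056531 mol
mass O = 0.5258 − (0.067903 + 0.0056983) = 0.45220 g → mol O = 0.45220 ÷ 15.999 = 0.028264 mol
Divide by the smallest (0.0056531 mol): C 1.000, H 1.000, O 5.000
Empirical formula: CHO5
Empirical-formula mass = 93.01 g/mol; 186 ÷ 93.01 ≈ 2, so the molecular formula is C2H2O10.

C2H2O10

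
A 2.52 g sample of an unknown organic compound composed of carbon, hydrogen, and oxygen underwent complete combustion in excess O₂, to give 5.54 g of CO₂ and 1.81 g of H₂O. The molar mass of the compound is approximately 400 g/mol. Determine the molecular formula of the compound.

C20H32O8

mol C = 5.54 g CO₂ ÷ 44.009 g/mol = 0.1259 mol
mol H = 2 × 1.81 g H₂O ÷ 18.015 g/mol = 0.2009 mol
mass O = 2.52 − (1.512 + 0.2026) = 0.8055 g → mol O = 0.8055 ÷ 15.999 = 0.05034 mol
Divide by the smallest (0.05034 mol): C 2.500, H 3.991, O 1.000
Multiplying each by 2 gives whole numbers: C 5.00, H 7.98, O 2.00
Empirical formula: C5H8O2
Empirical-formula mass = 100.12 g/mol; 400 ÷ 100.12 ≈ 4, so the molecular formula is C20H32O8.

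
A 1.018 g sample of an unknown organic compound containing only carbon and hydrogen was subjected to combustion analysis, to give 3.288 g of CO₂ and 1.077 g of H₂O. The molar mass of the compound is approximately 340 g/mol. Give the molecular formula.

mol C = 3.288 g CO₂ ÷ 44.009 g/mol = 0.074712 mol
mol H = 2 × 1.077 g H₂O ÷ 18.015 g/mol = 0.11957 mol
Divide by the smallest (0.074712 mol): C 1.000, H 1.600
Multiplying each by 5 gives whole numbers: C 5.00, H 8.00
Empirical formula: C5H8
Empirical-formula mass = 68.12 g/mol; 340 ÷ 68.12 ≈ 5, so the molecular formula is C25H40.

C25H40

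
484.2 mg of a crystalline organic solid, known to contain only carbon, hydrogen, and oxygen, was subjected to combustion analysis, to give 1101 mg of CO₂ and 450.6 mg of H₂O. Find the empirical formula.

mol C = 1.101 g CO₂ ÷ 44.009 g/mol = 0.025018 mol
mol H = 2 × 0.4506 g H₂O ÷ 18.015 g/mol = 0.050025 mol
mass O = 0.4842 − (0.30049 + 0.050425) = 0.13329 g → mol O = 0.13329 ÷ 15.999 = 0.0083310 mol
Divide by the smallest (0.0083310 mol): C 3.003, H 6.005, O 1.000

C3H6O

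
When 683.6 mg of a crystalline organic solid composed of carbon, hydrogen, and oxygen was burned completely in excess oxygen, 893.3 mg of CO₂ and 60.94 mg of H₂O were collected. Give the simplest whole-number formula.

C3HO4

mol C = 0.8933 g CO₂ ÷ 44.009 g/mol = 0.020298 mol
mol H = 2 × 0.06094 g H₂O ÷ 18.015 g/mol = 0.0067655 mol
mass O = 0.6836 − (0.24380 + 0.0068196) = 0.43298 g → mol O = 0.43298 ÷ 15.999 = 0.027063 mol
Divide by the smallest (0.0067655 mol): C 3.000, H 1.000, O 4.000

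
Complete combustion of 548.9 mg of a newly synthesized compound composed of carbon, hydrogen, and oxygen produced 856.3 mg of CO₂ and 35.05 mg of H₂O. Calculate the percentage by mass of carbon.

42.58%

mol C = 0.8563 g CO₂ ÷ 44.009 g/mol = 0.019457 mol
mol H = 2 × 0.03505 g H₂O ÷ 18.015 g/mol = 0.0038912 mol
mass O = 0.5489 − (0.23370 + 0.0039223) = 0.31128 g → mol O = 0.31128 ÷ 15.999 = 0.019456 mol
mass % C = 0.23370 g ÷ 0.5489 g × 100%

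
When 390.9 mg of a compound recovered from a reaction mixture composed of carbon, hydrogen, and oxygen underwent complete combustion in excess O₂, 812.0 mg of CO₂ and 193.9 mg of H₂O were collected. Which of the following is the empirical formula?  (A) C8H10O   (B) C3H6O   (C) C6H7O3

mol C = 0.8120 g CO₂ ÷ 44.009 g/mol = 0.018451 mol
mol H = 2 × 0.1939 g H₂O ÷ 18.015 g/mol = 0.021527 mol
mass O = 0.3909 − (0.22161 + 0.021699) = 0.14759 g → mol O = 0.14759 ÷ 15.999 = 0.0092249 mol
Divide by the smallest (0.0092249 mol): C 2.000, H 2.334, O 1.000
Multiplying each by 3 gives whole numbers: C 6.00, H 7.00, O 3.00

(C) C6H7O3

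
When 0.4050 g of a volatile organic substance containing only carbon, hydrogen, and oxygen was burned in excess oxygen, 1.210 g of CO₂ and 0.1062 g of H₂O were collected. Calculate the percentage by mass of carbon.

mol C = 1.210 g CO₂ ÷ 44.009 g/mol = 0.027494 mol
mol H = 2 × 0.1062 g H₂O ÷ 18.015 g/mol = 0.011790 mol
mass O = 0.4050 − (0.33023 + 0.011884) = 0.062881 g → mol O = 0.062881 ÷ 15.999 = 0.0039303 mol
mass % C = 0.33023 g ÷ 0.4050 g × 100%

81.54%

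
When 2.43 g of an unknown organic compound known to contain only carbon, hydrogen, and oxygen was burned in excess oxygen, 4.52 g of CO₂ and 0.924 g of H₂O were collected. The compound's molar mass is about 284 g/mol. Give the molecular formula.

mol C = 4.52 g CO₂ ÷ 44.009 g/mol = 0.1027 mol
mol H = 2 × 0.924 g H₂O ÷ 18.015 g/mol = 0.1026 mol
mass O = 2.43 − (1.234 + 0.1034) = 1.093 g → mol O = 1.093 ÷ 15.999 = 0.06832 mol
Divide by the smallest (0.06832 mol): C 1.503, H 1.502, O 1.000
Multiplying each by 2 gives whole numbers: C 3.01, H 3.00, O 2.00
Empirical formula: C3H3O2
Empirical-formula mass = 71.06 g/mol; 284 ÷ 71.06 ≈ 4, so the molecular formula is C12H12O8.

C12H12O8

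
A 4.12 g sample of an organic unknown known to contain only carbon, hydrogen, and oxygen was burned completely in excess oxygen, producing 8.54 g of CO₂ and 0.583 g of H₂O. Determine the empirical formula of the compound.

mol C = 8.54 g CO₂ ÷ 44.009 g/mol = 0.1941 mol
mol H = 2 × 0.583 g H₂O ÷ 18.015 g/mol = 0.06472 mol
mass O = 4.12 − (2.331 + 0.06524) = 1.724 g → mol O = 1.724 ÷ 15.999 = 0.1078 mol
Divide by the smallest (0.06472 mol): C 2.998, H 1.000, O 1.665
Multiplying each by 3 gives whole numbers: C 8.99, H 3.00, O 4.99

C9H3O5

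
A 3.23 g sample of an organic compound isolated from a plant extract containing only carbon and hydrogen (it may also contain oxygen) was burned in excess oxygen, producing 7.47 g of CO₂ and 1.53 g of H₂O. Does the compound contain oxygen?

yes

mol C = 7.47 g CO₂ ÷ 44.009 g/mol = 0.1697 mol
mol H = 2 × 1.53 g H₂O ÷ 18.015 g/mol = 0.1699 mol
C and H account for only 2.210 g of the 3.23 g sample; the remaining 1.020 g must be oxygen.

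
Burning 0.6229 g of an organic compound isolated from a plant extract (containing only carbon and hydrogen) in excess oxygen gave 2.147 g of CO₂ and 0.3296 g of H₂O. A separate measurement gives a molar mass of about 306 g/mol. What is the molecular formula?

C24H18

mol C = 2.147 g CO₂ ÷ 44.009 g/mol = 0.048785 mol
mol H = 2 × 0.3296 g H₂O ÷ 18.015 g/mol = 0.036592 mol
Divide by the smallest (0.036592 mol): C 1.333, H 1.000
Multiplying each by 3 gives whole numbers: C 4.00, H 3.00
Empirical formula: C4H3
Empirical-formula mass = 51.07 g/mol; 306 ÷ 51.07 ≈ 6, so the molecular formula is C24H18.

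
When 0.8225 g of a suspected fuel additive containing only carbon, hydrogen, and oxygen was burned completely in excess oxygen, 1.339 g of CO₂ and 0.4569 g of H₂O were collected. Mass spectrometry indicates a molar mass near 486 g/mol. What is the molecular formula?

mol C = 1.339 g CO₂ ÷ 44.009 g/mol = 0.030426 mol
mol H = 2 × 0.4569 g H₂O ÷ 18.015 g/mol = 0.050724 mol
mass O = 0.8225 − (0.36544 + 0.051130) = 0.40593 g → mol O = 0.40593 ÷ 15.999 = 0.025372 mol
Divide by the smallest (0.025372 mol): C 1.199, H 1.999, O 1.000
Multiplying each by 5 gives whole numbers: C 6.00, H 10.00, O 5.00
Empirical formula: C6H10O5
Empirical-formula mass = 162.14 g/mol; 486 ÷ 162.14 ≈ 3, so the molecular formula is C18H30O15.

C18H30O15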